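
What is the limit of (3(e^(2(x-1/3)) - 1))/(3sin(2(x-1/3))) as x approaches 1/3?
Both numerator and denominator → 0 as x → 1/3; this is a 0/0 indeterminate form.
Expand each to leading order near x = 1/3: numerator ~ 6·(x - 1/3), denominator ~ 6·(x - 1/3).
The limit of the ratio is 1.

Final answer: 1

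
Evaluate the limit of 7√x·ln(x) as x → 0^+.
This is a 0·∞ indeterminate form at x → 0⁺.
Rewrite the product as 7·ln(x) / x^(-1/2) and apply L'Hôpital, or use the standard hierarchy x^(-1/2) ≫ |ln x| as x → 0⁺.
The indeterminate product → 0, so the limit = 0.

Final answer: 0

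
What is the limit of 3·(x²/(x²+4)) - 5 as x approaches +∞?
Evaluate the dominant behaviour as x → +∞; each term tends to a finite value or vanishes.
Limit = -2.

Final answer: -2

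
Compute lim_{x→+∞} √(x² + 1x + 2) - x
As x → +∞: multiply by the conjugate to get (1x+2)/(√(x²+1x+2)+x); the denominator ~ 2x, so the limit is 1/2.
Limit = 1/2.

Final answer: 1/2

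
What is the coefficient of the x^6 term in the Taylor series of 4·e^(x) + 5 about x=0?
Expand to order 6: 4·e^(x) + 5 = x^6/180 + x^5/30 + x^4/6 + 2·x^3/3 + 2·x^2 + 4·x + 9 + O(x^7).
The coefficient of x^6 is 1/180.

Final answer: 1/180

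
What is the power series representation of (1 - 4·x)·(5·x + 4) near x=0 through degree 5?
-20·x^2 - 11·x + 4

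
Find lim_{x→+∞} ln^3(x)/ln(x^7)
This is an ∞/∞ indeterminate form as x → +∞.
Write ln(x^7) = 7·ln(x), reducing the quotient to ln^2(x)/7 → ∞.
Limit = ∞.

Final answer: ∞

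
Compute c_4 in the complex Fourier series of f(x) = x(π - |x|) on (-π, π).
Compute the real Fourier coefficients first: a_4 = 0, b_4 = 0.
Then c_4 = (a_4 − i·b_4)/2 = 0.

Final answer: 0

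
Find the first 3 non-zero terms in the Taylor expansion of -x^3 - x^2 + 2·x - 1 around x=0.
-x^2 + 2·x - 1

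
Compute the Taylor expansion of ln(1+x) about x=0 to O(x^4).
x^3/3 - x^2/2 + x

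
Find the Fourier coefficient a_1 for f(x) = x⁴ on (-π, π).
a_1 = (1/π) ∫_{-π}^{π} f(x)·cos(1x) dx.
Evaluate the integral (use parity and integration by parts as needed): a_1 = 48 - 8·π^2.

Final answer: 48 - 8·π^2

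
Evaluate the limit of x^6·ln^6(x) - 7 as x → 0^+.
The product is a 0·∞ indeterminate form at x → 0⁺.
Rewrite the product as ln^6(x) / x^(-6) and apply L'Hôpital, or use the standard hierarchy x^(-6) ≫ |ln x|^6 as x → 0⁺.
The indeterminate product → 0, so the limit = -7.

Final answer: -7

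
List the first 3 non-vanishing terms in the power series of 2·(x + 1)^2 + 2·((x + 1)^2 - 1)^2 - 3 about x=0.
10·x^2 + 4·x - 1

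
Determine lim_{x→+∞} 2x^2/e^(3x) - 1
The quotient is an ∞/∞ indeterminate form as x → +∞.
The exponential denominator e^(3x) dominates the polynomial numerator (e^x ≫ x^2 as x → ∞), so the quotient → 0.
Adding the constant: 0 - 1 = -1. Limit = -1.

Final answer: -1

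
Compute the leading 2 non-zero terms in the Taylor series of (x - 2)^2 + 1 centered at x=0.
5 - 4·x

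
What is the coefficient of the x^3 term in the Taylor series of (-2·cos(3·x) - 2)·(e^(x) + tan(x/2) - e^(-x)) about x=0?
Expand to order 3: (-2·cos(3·x) - 2)·(e^(x) + tan(x/2) - e^(-x)) = 21·x^3 - 10·x + O(x^4).
The coefficient of x^3 is 21.

Final answer: 21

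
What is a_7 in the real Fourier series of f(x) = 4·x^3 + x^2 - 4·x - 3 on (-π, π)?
a_7 = (1/π) ∫_{-π}^{π} f(x)·cos(7x) dx.
Evaluate the integral (use parity and integration by parts as needed): a_7 = -4/49.

Final answer: -4/49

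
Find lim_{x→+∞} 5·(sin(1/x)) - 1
Evaluate the dominant behaviour as x → +∞; each term tends to a finite value or vanishes.
Limit = -1.

Final answer: -1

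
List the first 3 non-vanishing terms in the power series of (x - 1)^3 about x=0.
-3·x^2 + 3·x - 1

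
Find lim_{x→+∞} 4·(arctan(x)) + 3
Evaluate the dominant behaviour as x → +∞; each term tends to a finite value or vanishes.
Limit = 3 + 2·π.

Final answer: 3 + 2·π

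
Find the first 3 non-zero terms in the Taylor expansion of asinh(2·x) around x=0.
12·x^5/5 - 4·x^3/3 + 2·x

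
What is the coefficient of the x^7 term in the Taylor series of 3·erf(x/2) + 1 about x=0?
Expand to order 7: 3·erf(x/2) + 1 = -x^7/(896·√(π)) + 3·x^5/(160·√(π)) - x^3/(4·√(π)) + 3·x/√(π) + 1 + O(x^8).
The coefficient of x^7 is -1/(896·√(π)).

Final answer: -1/(896·√(π))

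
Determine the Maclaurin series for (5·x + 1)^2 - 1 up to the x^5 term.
25·x^2 + 10·x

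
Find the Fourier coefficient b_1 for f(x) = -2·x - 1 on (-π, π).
b_1 = (1/π) ∫_{-π}^{π} f(x)·sin(1x) dx.
Evaluate the integral (use parity and integration by parts as needed): b_1 = -4.

Final answer: -4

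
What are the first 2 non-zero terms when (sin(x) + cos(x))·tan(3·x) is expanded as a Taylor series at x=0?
3·x^2 + 3·x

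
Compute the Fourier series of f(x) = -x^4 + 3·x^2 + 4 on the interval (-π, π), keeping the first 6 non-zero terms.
(-60 + 8·π^2)·cos(x) + (6 - 2·π^2)·cos(2·x) + (-52/27 + 8·π^2/9)·cos(3·x) + (15/16 - π^2/2)·cos(4·x) + (-348/625 + 8·π^2/25)·cos(5·x) - π^4/5 + 4 + π^2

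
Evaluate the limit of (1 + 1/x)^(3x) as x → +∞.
As x → +∞: write (1 + 1/x)^(3x) = ((1 + 1/x)^x)^3 → (e^1)^3 = e^3.
Limit = e^(3).

Final answer: e^(3)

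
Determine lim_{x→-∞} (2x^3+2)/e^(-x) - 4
The quotient is an ∞/∞ indeterminate form as x → -∞.
Compare growth rates of the dominant terms (exponentials ≫ polynomials ≫ logarithms), or apply L'Hôpital's rule; the quotient → 0.
Adding the constant: 0 - 4 = -4. Limit = -4.

Final answer: -4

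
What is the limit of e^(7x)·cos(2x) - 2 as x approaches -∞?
Evaluate the dominant behaviour as x → -∞; each term tends to a finite value or vanishes.
Limit = -2.

Final answer: -2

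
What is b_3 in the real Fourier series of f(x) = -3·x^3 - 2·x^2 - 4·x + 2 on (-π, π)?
b_3 = (1/π) ∫_{-π}^{π} f(x)·sin(3x) dx.
Evaluate the integral (use parity and integration by parts as needed): b_3 = -2·π^2 - 4/3.

Final answer: -2·π^2 - 4/3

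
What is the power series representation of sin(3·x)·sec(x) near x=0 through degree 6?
2·x^5/5 - 3·x^3 + 3·x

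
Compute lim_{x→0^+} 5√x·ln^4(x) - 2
The product is a 0·∞ indeterminate form at x → 0⁺.
Rewrite the product as 5·ln^4(x) / x^(-1/2) and apply L'Hôpital, or use the standard hierarchy x^(-1/2) ≫ |ln x|^4 as x → 0⁺.
The indeterminate product → 0, so the limit = -2.

Final answer: -2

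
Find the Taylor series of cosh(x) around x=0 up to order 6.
x^6/720 + x^4/24 + x^2/2 + 1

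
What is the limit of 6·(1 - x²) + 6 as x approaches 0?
Direct substitution at x = 0 gives 12.

Final answer: 12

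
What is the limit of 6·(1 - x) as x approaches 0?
Direct substitution at x = 0 gives 6.

Final answer: 6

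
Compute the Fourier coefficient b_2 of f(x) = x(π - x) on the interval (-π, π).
b_2 = (1/π) ∫_{-π}^{π} f(x)·sin(2x) dx.
Evaluate the integral (use parity and integration by parts as needed): b_2 = -π.

Final answer: -π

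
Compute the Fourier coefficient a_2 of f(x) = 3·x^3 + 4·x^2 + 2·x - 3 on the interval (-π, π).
a_2 = (1/π) ∫_{-π}^{π} f(x)·cos(2x) dx.
Evaluate the integral (use parity and integration by parts as needed): a_2 = 4.

Final answer: 4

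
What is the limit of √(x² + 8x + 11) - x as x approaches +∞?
This is an ∞ − ∞ indeterminate form.
Multiply and divide by the conjugate √(x²+8x + 11) + x; the x² terms cancel, leaving (8x + 11)/(√(x²+8x + 11)+x) → 8/2 = 4.
Limit = 4.

Final answer: 4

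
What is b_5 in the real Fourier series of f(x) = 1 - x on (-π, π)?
b_5 = (1/π) ∫_{-π}^{π} f(x)·sin(5x) dx.
Evaluate the integral (use parity and integration by parts as needed): b_5 = -2/5.

Final answer: -2/5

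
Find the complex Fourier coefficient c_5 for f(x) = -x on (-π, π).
Compute the real Fourier coefficients first: a_5 = 0, b_5 = -2/5.
Then c_5 = (a_5 − i·b_5)/2 = i/5.

Final answer: i/5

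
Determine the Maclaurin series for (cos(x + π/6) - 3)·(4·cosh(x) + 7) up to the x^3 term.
-x^3/12 + x^2·(-6 - 7·√(3)/4) - 11·x/2 - 33 + 11·√(3)/2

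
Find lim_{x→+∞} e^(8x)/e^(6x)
This is an ∞/∞ indeterminate form as x → +∞.
Rewrite e^(8x)/e^(6x) = e^((8−6)x) = e^(2x); the exponent coefficient is 2 > 0 so e^(2x) → ∞.
Limit = ∞.

Final answer: ∞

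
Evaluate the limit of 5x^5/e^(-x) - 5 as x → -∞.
The quotient is an ∞/∞ indeterminate form as x → -∞.
Compare growth rates of the dominant terms (exponentials ≫ polynomials ≫ logarithms), or apply L'Hôpital's rule; the quotient → 0.
Adding the constant: 0 - 5 = -5. Limit = -5.

Final answer: -5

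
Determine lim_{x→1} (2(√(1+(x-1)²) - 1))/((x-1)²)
Both numerator and denominator → 0 as x → 1; this is a 0/0 indeterminate form.
Expand each to leading order near x = 1: numerator ~ (x - 1)^2, denominator ~ (x - 1)^2.
The limit of the ratio is 1.

Final answer: 1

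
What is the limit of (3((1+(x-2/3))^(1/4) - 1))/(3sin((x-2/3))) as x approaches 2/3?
Both numerator and denominator → 0 as x → 2/3; this is a 0/0 indeterminate form.
Expand each to leading order near x = 2/3: numerator ~ 3·(x - 2/3)/4, denominator ~ 3·(x - 2/3).
The limit of the ratio is 1/4.

Final answer: 1/4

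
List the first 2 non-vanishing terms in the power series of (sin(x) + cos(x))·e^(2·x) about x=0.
3·x + 1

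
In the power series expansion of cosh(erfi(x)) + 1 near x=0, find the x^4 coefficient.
Expand to order 4: cosh(erfi(x)) + 1 = x^4·(2/(3·π^2) + 4/(3·π)) + 2·x^2/π + 2 + O(x^5).
The coefficient of x^4 is 2/(3·π^2) + 4/(3·π).

Final answer: 2/(3·π^2) + 4/(3·π)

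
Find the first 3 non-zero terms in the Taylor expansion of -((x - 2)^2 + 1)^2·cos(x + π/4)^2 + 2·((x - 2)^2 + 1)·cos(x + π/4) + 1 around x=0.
x^2·(-53 + 5·√(2)/2) + x·(45 - 9·√(2)) - 23/2 + 5·√(2)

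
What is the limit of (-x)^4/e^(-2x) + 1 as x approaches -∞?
The quotient is an ∞/∞ indeterminate form as x → -∞.
Compare growth rates of the dominant terms (exponentials ≫ polynomials ≫ logarithms), or apply L'Hôpital's rule; the quotient → 0.
Adding the constant: 0 + 1 = 1. Limit = 1.

Final answer: 1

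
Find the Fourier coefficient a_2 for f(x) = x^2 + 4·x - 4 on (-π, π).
a_2 = (1/π) ∫_{-π}^{π} f(x)·cos(2x) dx.
Evaluate the integral (use parity and integration by parts as needed): a_2 = 1.

Final answer: 1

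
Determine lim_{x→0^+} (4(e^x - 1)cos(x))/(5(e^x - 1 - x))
Both numerator and denominator → 0 as x → 0^+; this is a 0/0 indeterminate form.
Expand each to leading order near x = 0: numerator ~ 4·x, denominator ~ 5·x^2/2.
The limit of the ratio is ∞.

Final answer: ∞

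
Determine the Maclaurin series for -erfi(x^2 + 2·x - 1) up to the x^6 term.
-118·e·x^6/(15·√(π)) + 4·e·x^5/(5·√(π)) + 14·e·x^4/(3·√(π)) - 8·e·x^3/√(π) + 6·e·x^2/√(π) - 4·e·x/√(π) + erfi(1)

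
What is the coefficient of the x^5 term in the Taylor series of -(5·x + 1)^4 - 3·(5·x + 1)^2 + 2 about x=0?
Expand to order 5: -(5·x + 1)^4 - 3·(5·x + 1)^2 + 2 = -625·x^4 - 500·x^3 - 225·x^2 - 50·x - 2 + O(x^6).
The coefficient of x^5 is 0.

Final answer: 0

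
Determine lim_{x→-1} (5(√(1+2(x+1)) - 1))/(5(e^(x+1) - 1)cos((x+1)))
Both numerator and denominator → 0 as x → -1; this is a 0/0 indeterminate form.
Expand each to leading order near x = -1: numerator ~ 5·(x + 1), denominator ~ 5·(x + 1).
The limit of the ratio is 1.

Final answer: 1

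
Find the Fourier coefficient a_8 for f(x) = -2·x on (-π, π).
a_8 = (1/π) ∫_{-π}^{π} f(x)·cos(8x) dx.
Evaluate the integral (use parity and integration by parts as needed): a_8 = 0.

Final answer: 0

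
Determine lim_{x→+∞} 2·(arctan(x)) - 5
Evaluate the dominant behaviour as x → +∞; each term tends to a finite value or vanishes.
Limit = -5 + π.

Final answer: -5 + π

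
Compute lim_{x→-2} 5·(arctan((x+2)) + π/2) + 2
Direct substitution at x = -2 gives 2 + 5·π/2.

Final answer: 2 + 5·π/2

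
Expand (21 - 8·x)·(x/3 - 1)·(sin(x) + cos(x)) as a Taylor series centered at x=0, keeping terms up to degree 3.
-20·x^3/3 + 137·x^2/6 - 6·x - 21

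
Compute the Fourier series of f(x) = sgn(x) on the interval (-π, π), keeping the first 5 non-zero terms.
4·sin(x)/π + 4·sin(3·x)/(3·π) + 4·sin(5·x)/(5·π) + 4·sin(7·x)/(7·π) + 4·sin(9·x)/(9·π)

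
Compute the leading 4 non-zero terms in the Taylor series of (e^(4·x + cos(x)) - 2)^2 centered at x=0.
x^3·(-2 + e)^2·(52·e/(3·(-2 + e)) + 60·e^(2)/(-2 + e)^2) + x^2·(-2 + e)^2·(15·e/(-2 + e) + 16·e^(2)/(-2 + e)^2) + 8·e·x·(-2 + e) + (-2 + e)^2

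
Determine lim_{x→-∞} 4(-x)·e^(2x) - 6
The product is a 0·∞ indeterminate form at x → -∞.
Rewrite the product as 4(-x) / e^(-2x) (an ∞/∞ form) and apply L'Hôpital, or use the standard hierarchy e^(2|x|) ≫ |(-x)| as x → -∞.
The indeterminate product → 0, so the limit = -6.

Final answer: -6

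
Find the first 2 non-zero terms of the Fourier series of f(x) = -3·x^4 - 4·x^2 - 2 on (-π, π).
(-128 + 24·π^2)·cos(x) - 3·π^4/5 - 4·π^2/3 - 2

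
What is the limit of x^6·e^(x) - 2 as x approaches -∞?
The product is a 0·∞ indeterminate form at x → -∞.
Rewrite the product as x^6 / e^(-x) (an ∞/∞ form) and apply L'Hôpital, or use the standard hierarchy e^(|x|) ≫ |x^6| as x → -∞.
The indeterminate product → 0, so the limit = -2.

Final answer: -2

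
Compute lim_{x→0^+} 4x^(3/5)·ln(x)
This is a 0·∞ indeterminate form at x → 0⁺.
Rewrite the product as 4·ln(x) / x^(-3/5) and apply L'Hôpital, or use the standard hierarchy x^(-3/5) ≫ |ln x| as x → 0⁺.
The indeterminate product → 0, so the limit = 0.

Final answer: 0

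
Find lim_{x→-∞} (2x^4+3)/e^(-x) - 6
The quotient is an ∞/∞ indeterminate form as x → -∞.
Compare growth rates of the dominant terms (exponentials ≫ polynomials ≫ logarithms), or apply L'Hôpital's rule; the quotient → 0.
Adding the constant: 0 - 6 = -6. Limit = -6.

Final answer: -6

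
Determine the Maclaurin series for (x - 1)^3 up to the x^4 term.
x^3 - 3·x^2 + 3·x - 1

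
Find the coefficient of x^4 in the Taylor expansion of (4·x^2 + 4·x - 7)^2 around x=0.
Expand to order 4: (4·x^2 + 4·x - 7)^2 = 16·x^4 + 32·x^3 - 40·x^2 - 56·x + 49 + O(x^5).
The coefficient of x^4 is 16.

Final answer: 16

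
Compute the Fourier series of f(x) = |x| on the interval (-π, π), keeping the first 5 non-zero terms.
-4·cos(x)/π - 4·cos(3·x)/(9·π) - 4·cos(5·x)/(25·π) - 4·cos(7·x)/(49·π) + π/2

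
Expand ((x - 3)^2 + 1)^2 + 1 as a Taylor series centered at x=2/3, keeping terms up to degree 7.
3445/81 - 1624·(x - 2/3)/27 + 104·(x - 2/3)^2/3 - 28·(x - 2/3)^3/3 + (x - 2/3)^4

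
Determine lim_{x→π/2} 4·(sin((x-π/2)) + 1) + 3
Direct substitution at x = π/2 gives 7.

Final answer: 7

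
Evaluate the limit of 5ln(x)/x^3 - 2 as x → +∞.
The quotient is an ∞/∞ indeterminate form as x → +∞.
The polynomial denominator x^3 dominates the logarithmic numerator (any positive power of x ≫ ln(x) as x → ∞), so the quotient → 0.
Adding the constant: 0 - 2 = -2. Limit = -2.

Final answer: -2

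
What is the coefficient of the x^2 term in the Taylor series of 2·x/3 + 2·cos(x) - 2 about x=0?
Expand to order 2: 2·x/3 + 2·cos(x) - 2 = -x^2 + 2·x/3 + O(x^3).
The coefficient of x^2 is -1.

Final answer: -1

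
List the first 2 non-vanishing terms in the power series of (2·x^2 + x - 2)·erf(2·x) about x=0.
4·x^2/√(π) - 8·x/√(π)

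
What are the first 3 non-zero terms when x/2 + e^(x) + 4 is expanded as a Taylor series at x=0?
x^2/2 + 3·x/2 + 5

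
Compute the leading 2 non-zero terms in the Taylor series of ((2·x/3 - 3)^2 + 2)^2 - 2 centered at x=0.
119 - 88·x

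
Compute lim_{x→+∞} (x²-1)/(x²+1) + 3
Evaluate the dominant behaviour as x → +∞; each term tends to a finite value or vanishes.
Limit = 4.

Final answer: 4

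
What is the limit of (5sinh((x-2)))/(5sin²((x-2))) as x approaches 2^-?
Both numerator and denominator → 0 as x → 2^-; this is a 0/0 indeterminate form.
Expand each to leading order near x = 2: numerator ~ 5·(x - 2), denominator ~ 5·(x - 2)^2.
The limit of the ratio is -∞.

Final answer: -∞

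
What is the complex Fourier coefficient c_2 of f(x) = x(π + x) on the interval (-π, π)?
Compute the real Fourier coefficients first: a_2 = 1, b_2 = -π.
Then c_2 = (a_2 − i·b_2)/2 = 1/2 + i·π/2.

Final answer: 1/2 + i·π/2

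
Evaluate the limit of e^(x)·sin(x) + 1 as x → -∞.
Evaluate the dominant behaviour as x → -∞; each term tends to a finite value or vanishes.
Limit = 1.

Final answer: 1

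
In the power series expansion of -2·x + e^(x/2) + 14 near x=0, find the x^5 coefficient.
Expand to order 5: -2·x + e^(x/2) + 14 = x^5/3840 + x^4/384 + x^3/48 + x^2/8 - 3·x/2 + 15 + O(x^6).
The coefficient of x^5 is 1/3840.

Final answer: 1/3840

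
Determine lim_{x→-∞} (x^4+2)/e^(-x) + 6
The quotient is an ∞/∞ indeterminate form as x → -∞.
Compare growth rates of the dominant terms (exponentials ≫ polynomials ≫ logarithms), or apply L'Hôpital's rule; the quotient → 0.
Adding the constant: 0 + 6 = 6. Limit = 6.

Final answer: 6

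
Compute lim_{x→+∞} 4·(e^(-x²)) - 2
Evaluate the dominant behaviour as x → +∞; each term tends to a finite value or vanishes.
Limit = -2.

Final answer: -2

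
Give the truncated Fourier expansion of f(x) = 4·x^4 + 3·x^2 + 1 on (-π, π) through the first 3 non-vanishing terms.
(180 - 32·π^2)·cos(x) + (-9 + 8·π^2)·cos(2·x) + 1 + π^2 + 4·π^4/5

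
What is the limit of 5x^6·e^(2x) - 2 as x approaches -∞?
The product is a 0·∞ indeterminate form at x → -∞.
Rewrite the product as 5x^6 / e^(-2x) (an ∞/∞ form) and apply L'Hôpital, or use the standard hierarchy e^(2|x|) ≫ |x^6| as x → -∞.
The indeterminate product → 0, so the limit = -2.

Final answer: -2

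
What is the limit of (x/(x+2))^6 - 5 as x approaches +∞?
As x → +∞: x/(x+2) = 1/(1 + 2/x) → 1, and the 6th power of a limit-1 base also → 1; with the additive constant, 1 - 5 = -4.
Limit = -4.

Final answer: -4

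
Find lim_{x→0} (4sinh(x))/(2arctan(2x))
Both numerator and denominator → 0 as x → 0; this is a 0/0 indeterminate form.
Expand each to leading order near x = 0: numerator ~ 4·x, denominator ~ 4·x.
The limit of the ratio is 1.

Final answer: 1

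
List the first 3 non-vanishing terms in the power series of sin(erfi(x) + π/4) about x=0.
-√(2)·x^2/π + √(2)·x/√(π) + √(2)/2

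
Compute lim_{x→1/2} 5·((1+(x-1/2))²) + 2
Direct substitution at x = 1/2 gives 7.

Final answer: 7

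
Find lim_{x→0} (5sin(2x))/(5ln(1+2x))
Both numerator and denominator → 0 as x → 0; this is a 0/0 indeterminate form.
Expand each to leading order near x = 0: numerator ~ 10·x, denominator ~ 10·x.
The limit of the ratio is 1.

Final answer: 1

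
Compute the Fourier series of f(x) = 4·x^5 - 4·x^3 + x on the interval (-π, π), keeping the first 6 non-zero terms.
(-168·π^2 + 8·π^4 + 1010)·sin(x) + (-4·π^4 - 37 + 24·π^2)·sin(2·x) + (-232·π^2/27 + 518/81 + 8·π^4/3)·sin(3·x) + (-2·π^4 - 35/16 + 9·π^2/2)·sin(4·x) + (-72·π^2/25 + 682/625 + 8·π^4/5)·sin(5·x) + (-4·π^4/3 - 55/81 + 56·π^2/27)·sin(6·x)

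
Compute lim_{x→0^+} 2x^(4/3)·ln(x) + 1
The product is a 0·∞ indeterminate form at x → 0⁺.
Rewrite the product as 2·ln(x) / x^(-4/3) and apply L'Hôpital, or use the standard hierarchy x^(-4/3) ≫ |ln x| as x → 0⁺.
The indeterminate product → 0, so the limit = 1.

Final answer: 1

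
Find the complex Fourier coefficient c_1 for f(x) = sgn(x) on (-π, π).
Compute the real Fourier coefficients first: a_1 = 0, b_1 = 4/π.
Then c_1 = (a_1 − i·b_1)/2 = -2·i/π.

Final answer: -2·i/π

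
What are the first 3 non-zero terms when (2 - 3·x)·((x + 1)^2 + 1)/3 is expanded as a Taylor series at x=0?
-4·x^2/3 - 2·x/3 + 4/3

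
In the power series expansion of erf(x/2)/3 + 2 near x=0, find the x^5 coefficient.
Expand to order 5: erf(x/2)/3 + 2 = x^5/(480·√(π)) - x^3/(36·√(π)) + x/(3·√(π)) + 2 + O(x^6).
The coefficient of x^5 is 1/(480·√(π)).

Final answer: 1/(480·√(π))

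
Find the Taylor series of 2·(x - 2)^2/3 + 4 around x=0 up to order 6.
2·x^2/3 - 8·x/3 + 20/3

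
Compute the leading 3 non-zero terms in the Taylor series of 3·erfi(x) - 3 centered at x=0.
2·x^3/√(π) + 6·x/√(π) - 3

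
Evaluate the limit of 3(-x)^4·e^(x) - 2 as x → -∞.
The product is a 0·∞ indeterminate form at x → -∞.
Rewrite the product as 3(-x)^4 / e^(-x) (an ∞/∞ form) and apply L'Hôpital, or use the standard hierarchy e^(|x|) ≫ |(-x)^4| as x → -∞.
The indeterminate product → 0, so the limit = -2.

Final answer: -2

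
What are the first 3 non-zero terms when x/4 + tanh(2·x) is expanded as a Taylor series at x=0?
64·x^5/15 - 8·x^3/3 + 9·x/4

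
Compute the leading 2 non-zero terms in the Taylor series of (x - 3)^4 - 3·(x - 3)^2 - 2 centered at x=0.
52 - 90·x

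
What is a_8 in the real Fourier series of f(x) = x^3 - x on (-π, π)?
a_8 = (1/π) ∫_{-π}^{π} f(x)·cos(8x) dx.
Evaluate the integral (use parity and integration by parts as needed): a_8 = 0.

Final answer: 0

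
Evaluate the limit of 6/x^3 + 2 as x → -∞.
Evaluate the dominant behaviour as x → -∞; each term tends to a finite value or vanishes.
Limit = 2.

Final answer: 2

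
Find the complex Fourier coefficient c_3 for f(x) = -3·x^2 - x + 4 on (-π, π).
Compute the real Fourier coefficients first: a_3 = 4/3, b_3 = -2/3.
Then c_3 = (a_3 − i·b_3)/2 = 2/3 + i/3.

Final answer: 2/3 + i/3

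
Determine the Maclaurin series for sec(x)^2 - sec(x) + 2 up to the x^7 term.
211·x^6/720 + 11·x^4/24 + x^2/2 + 2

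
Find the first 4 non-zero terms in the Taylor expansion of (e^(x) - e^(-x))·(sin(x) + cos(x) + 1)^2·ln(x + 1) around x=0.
-x^5 - 2·x^4 + 4·x^3 + 8·x^2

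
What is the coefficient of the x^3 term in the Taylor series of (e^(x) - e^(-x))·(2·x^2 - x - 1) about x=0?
Expand to order 3: (e^(x) - e^(-x))·(2·x^2 - x - 1) = 11·x^3/3 - 2·x^2 - 2·x + O(x^4).
The coefficient of x^3 is 11/3.

Final answer: 11/3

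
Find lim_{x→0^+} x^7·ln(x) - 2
The product is a 0·∞ indeterminate form at x → 0⁺.
Rewrite the product as ln(x) / x^(-7) and apply L'Hôpital, or use the standard hierarchy x^(-7) ≫ |ln x| as x → 0⁺.
The indeterminate product → 0, so the limit = -2.

Final answer: -2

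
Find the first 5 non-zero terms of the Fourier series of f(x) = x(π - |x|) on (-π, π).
8·sin(x)/π + 8·sin(3·x)/(27·π) + 8·sin(5·x)/(125·π) + 8·sin(7·x)/(343·π) + 8·sin(9·x)/(729·π)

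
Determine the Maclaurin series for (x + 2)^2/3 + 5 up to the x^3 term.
x^2/3 + 4·x/3 + 19/3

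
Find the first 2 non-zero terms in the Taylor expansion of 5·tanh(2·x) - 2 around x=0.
10·x - 2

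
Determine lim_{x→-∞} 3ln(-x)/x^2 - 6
The quotient is an ∞/∞ indeterminate form as x → -∞.
Compare growth rates of the dominant terms (exponentials ≫ polynomials ≫ logarithms), or apply L'Hôpital's rule; the quotient → 0.
Adding the constant: 0 - 6 = -6. Limit = -6.

Final answer: -6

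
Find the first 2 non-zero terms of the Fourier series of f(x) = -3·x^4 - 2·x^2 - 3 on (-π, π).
(-136 + 24·π^2)·cos(x) - 3·π^4/5 - 2·π^2/3 - 3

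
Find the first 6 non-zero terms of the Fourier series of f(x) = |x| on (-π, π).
-4·cos(x)/π - 4·cos(3·x)/(9·π) - 4·cos(5·x)/(25·π) - 4·cos(7·x)/(49·π) - 4·cos(9·x)/(81·π) + π/2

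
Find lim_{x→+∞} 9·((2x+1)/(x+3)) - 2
Evaluate the dominant behaviour as x → +∞; each term tends to a finite value or vanishes.
Limit = 16.

Final answer: 16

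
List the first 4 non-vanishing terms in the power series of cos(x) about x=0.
-x^6/720 + x^4/24 - x^2/2 + 1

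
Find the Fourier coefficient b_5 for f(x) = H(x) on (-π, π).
b_5 = (1/π) ∫_{-π}^{π} f(x)·sin(5x) dx.
Evaluate the integral (use parity and integration by parts as needed): b_5 = 2/(5·π).

Final answer: 2/(5·π)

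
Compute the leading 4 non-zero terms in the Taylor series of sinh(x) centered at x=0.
x^7/5040 + x^5/120 + x^3/6 + x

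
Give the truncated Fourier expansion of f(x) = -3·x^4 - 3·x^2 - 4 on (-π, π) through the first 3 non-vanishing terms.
(-132 + 24·π^2)·cos(x) + (6 - 6·π^2)·cos(2·x) - 3·π^4/5 - π^2 - 4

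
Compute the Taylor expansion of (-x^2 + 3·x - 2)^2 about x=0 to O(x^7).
x^4 - 6·x^3 + 13·x^2 - 12·x + 4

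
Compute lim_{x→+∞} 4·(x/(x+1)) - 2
Evaluate the dominant behaviour as x → +∞; each term tends to a finite value or vanishes.
Limit = 2.

Final answer: 2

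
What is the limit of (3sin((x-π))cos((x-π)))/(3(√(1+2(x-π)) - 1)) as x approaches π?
Both numerator and denominator → 0 as x → π; this is a 0/0 indeterminate form.
Expand each to leading order near x = π: numerator ~ 3·(x - π), denominator ~ 3·(x - π).
The limit of the ratio is 1.

Final answer: 1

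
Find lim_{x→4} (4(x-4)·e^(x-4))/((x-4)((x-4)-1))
Both numerator and denominator → 0 as x → 4; this is a 0/0 indeterminate form.
Expand each to leading order near x = 4: numerator ~ 4·(x - 4), denominator ~ -(x - 4).
The limit of the ratio is -4.

Final answer: -4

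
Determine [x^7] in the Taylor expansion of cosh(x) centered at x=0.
Expand to order 7: cosh(x) = x^6/720 + x^4/24 + x^2/2 + 1 + O(x^8).
The coefficient of x^7 is 0.

Final answer: 0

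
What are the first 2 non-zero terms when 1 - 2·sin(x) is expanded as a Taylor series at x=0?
1 - 2·x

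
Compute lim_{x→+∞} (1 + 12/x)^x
As x → +∞: this is the defining limit (1 + 12/x)^x → e^12.
Limit = e^(12).

Final answer: e^(12)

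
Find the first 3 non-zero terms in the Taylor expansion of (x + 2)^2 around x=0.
x^2 + 4·x + 4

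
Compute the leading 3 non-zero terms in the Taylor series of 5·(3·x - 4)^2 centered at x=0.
45·x^2 - 120·x + 80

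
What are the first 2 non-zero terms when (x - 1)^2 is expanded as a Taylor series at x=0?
1 - 2·x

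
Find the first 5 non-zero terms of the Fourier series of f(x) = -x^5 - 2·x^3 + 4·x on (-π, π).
(-208 - 2·π^4 + 36·π^2)·sin(x) + (-3·π^2 + 1/2 + π^4)·sin(2·x) + (-2·π^4/3 + 4·π^2/27 + 208/81)·sin(3·x) + (-137/64 + 3·π^2/8 + π^4/2)·sin(4·x) + (-2·π^4/5 - 12·π^2/25 + 1072/625)·sin(5·x)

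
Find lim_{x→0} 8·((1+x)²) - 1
Direct substitution at x = 0 gives 7.

Final answer: 7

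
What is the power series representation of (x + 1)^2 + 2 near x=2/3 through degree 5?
43/9 + 10·(x - 2/3)/3 + (x - 2/3)^2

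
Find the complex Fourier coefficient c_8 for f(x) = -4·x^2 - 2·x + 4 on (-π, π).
Compute the real Fourier coefficients first: a_8 = -1/4, b_8 = 1/2.
Then c_8 = (a_8 − i·b_8)/2 = -1/8 - i/4.

Final answer: -1/8 - i/4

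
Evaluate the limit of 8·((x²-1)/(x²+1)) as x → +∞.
Evaluate the dominant behaviour as x → +∞; each term tends to a finite value or vanishes.
Limit = 8.

Final answer: 8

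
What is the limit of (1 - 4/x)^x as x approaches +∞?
As x → +∞: this is the defining limit (1 - 4/x)^x → e^(-4).
Limit = e^(-4).

Final answer: e^(-4)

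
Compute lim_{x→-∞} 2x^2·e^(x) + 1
The product is a 0·∞ indeterminate form at x → -∞.
Rewrite the product as 2x^2 / e^(-x) (an ∞/∞ form) and apply L'Hôpital, or use the standard hierarchy e^(|x|) ≫ |x^2| as x → -∞.
The indeterminate product → 0, so the limit = 1.

Final answer: 1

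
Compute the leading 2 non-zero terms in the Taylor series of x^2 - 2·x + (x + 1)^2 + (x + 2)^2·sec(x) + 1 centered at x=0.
4·x + 6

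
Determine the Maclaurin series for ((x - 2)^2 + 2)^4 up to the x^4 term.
1624·x^4 - 3264·x^3 + 4320·x^2 - 3456·x + 1296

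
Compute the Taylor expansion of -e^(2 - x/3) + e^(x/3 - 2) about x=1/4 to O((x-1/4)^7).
(1 - e^(23/6))·e^(-23/12) + (1 + e^(23/6))·e^(-23/12)·(x - 1/4)/3 + (1 - e^(23/6))·e^(-23/12)·(x - 1/4)^2/18 + (1 + e^(23/6))·e^(-23/12)·(x - 1/4)^3/162 + (1 - e^(23/6))·e^(-23/12)·(x - 1/4)^4/1944 + (1 + e^(23/6))·e^(-23/12)·(x - 1/4)^5/29160 + (1 - e^(23/6))·e^(-23/12)·(x - 1/4)^6/524880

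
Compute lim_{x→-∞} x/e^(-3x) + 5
The quotient is an ∞/∞ indeterminate form as x → -∞.
Compare growth rates of the dominant terms (exponentials ≫ polynomials ≫ logarithms), or apply L'Hôpital's rule; the quotient → 0.
Adding the constant: 0 + 5 = 5. Limit = 5.

Final answer: 5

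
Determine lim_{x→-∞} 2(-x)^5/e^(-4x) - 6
The quotient is an ∞/∞ indeterminate form as x → -∞.
Compare growth rates of the dominant terms (exponentials ≫ polynomials ≫ logarithms), or apply L'Hôpital's rule; the quotient → 0.
Adding the constant: 0 - 6 = -6. Limit = -6.

Final answer: -6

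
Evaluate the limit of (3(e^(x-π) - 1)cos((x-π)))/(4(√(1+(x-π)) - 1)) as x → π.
Both numerator and denominator → 0 as x → π; this is a 0/0 indeterminate form.
Expand each to leading order near x = π: numerator ~ 3·(x - π), denominator ~ 2·(x - π).
The limit of the ratio is 3/2.

Final answer: 3/2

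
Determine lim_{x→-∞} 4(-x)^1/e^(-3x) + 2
The quotient is an ∞/∞ indeterminate form as x → -∞.
Compare growth rates of the dominant terms (exponentials ≫ polynomials ≫ logarithms), or apply L'Hôpital's rule; the quotient → 0.
Adding the constant: 0 + 2 = 2. Limit = 2.

Final answer: 2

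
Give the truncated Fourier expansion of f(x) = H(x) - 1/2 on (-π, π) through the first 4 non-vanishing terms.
2·sin(x)/π + 2·sin(3·x)/(3·π) + 2·sin(5·x)/(5·π) + 2·sin(7·x)/(7·π)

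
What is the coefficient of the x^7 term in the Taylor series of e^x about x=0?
Expand to order 7: e^x = x^7/5040 + x^6/720 + x^5/120 + x^4/24 + x^3/6 + x^2/2 + x + 1 + O(x^8).
The coefficient of x^7 is 1/5040.

Final answer: 1/5040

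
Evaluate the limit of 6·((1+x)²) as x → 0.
Direct substitution at x = 0 gives 6.

Final answer: 6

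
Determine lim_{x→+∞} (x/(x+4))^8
As x → +∞: x/(x+4) = 1/(1 + 4/x) → 1, and the 8th power of a limit-1 base also → 1.
Limit = 1.

Final answer: 1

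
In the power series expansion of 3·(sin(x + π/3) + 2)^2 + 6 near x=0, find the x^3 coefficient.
Expand to order 3: 3·(sin(x + π/3) + 2)^2 + 6 = 3·x^3·(√(3)/2 + 2)^2·(-1/(6·(√(3)/2 + 2)) - √(3)/(4·(√(3)/2 + 2)^2)) + 3·x^2·(√(3)/2 + 2)^2·(-√(3)/(2·(√(3)/2 + 2)) + 1/(4·(√(3)/2 + 2)^2)) + x·(3·√(3)/2 + 6) + 6 + 3·(√(3)/2 + 2)^2 + O(x^4).
The coefficient of x^3 is 3·(√(3)/2 + 2)^2·(-1/(6·(√(3)/2 + 2)) - √(3)/(4·(√(3)/2 + 2)^2)).

Final answer: 3·(√(3)/2 + 2)^2·(-1/(6·(√(3)/2 + 2)) - √(3)/(4·(√(3)/2 + 2)^2))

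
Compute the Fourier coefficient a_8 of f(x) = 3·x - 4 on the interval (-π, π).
a_8 = (1/π) ∫_{-π}^{π} f(x)·cos(8x) dx.
Evaluate the integral (use parity and integration by parts as needed): a_8 = 0.

Final answer: 0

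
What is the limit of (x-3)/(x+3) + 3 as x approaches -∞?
Evaluate the dominant behaviour as x → -∞; each term tends to a finite value or vanishes.
Limit = 4.

Final answer: 4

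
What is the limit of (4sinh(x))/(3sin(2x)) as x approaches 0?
Both numerator and denominator → 0 as x → 0; this is a 0/0 indeterminate form.
Expand each to leading order near x = 0: numerator ~ 4·x, denominator ~ 6·x.
The limit of the ratio is 2/3.

Final answer: 2/3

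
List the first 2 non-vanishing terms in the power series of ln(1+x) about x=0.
-x^2/2 + x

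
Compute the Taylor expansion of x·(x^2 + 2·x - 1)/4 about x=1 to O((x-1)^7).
1/2 + 3·(x - 1)/2 + 5·(x - 1)^2/4 + (x - 1)^3/4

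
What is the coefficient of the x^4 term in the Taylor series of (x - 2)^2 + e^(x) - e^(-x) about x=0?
Expand to order 4: (x - 2)^2 + e^(x) - e^(-x) = x^3/3 + x^2 - 2·x + 4 + O(x^5).
The coefficient of x^4 is 0.

Final answer: 0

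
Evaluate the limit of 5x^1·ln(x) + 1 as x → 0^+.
The product is a 0·∞ indeterminate form at x → 0⁺.
Rewrite the product as 5·ln(x) / x^(-1) and apply L'Hôpital, or use the standard hierarchy x^(-1) ≫ |ln x| as x → 0⁺.
The indeterminate product → 0, so the limit = 1.

Final answer: 1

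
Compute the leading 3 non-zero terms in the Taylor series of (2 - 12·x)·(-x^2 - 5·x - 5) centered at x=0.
58·x^2 + 50·x - 10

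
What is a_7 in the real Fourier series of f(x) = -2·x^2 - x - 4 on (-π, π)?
a_7 = (1/π) ∫_{-π}^{π} f(x)·cos(7x) dx.
Evaluate the integral (use parity and integration by parts as needed): a_7 = 8/49.

Final answer: 8/49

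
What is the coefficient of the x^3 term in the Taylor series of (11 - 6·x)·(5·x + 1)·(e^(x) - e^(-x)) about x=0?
Expand to order 3: (11 - 6·x)·(5·x + 1)·(e^(x) - e^(-x)) = -169·x^3/3 + 98·x^2 + 22·x + O(x^4).
The coefficient of x^3 is -169/3.

Final answer: -169/3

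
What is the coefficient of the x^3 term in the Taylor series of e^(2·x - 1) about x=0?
Expand to order 3: e^(2·x - 1) = 4·x^3·e^(-1)/3 + 2·x^2·e^(-1) + 2·x·e^(-1) + e^(-1) + O(x^4).
The coefficient of x^3 is 4·e^(-1)/3.

Final answer: 4·e^(-1)/3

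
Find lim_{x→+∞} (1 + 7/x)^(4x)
As x → +∞: write (1 + 7/x)^(4x) = ((1 + 7/x)^x)^4 → (e^7)^4 = e^28.
Limit = e^(28).

Final answer: e^(28)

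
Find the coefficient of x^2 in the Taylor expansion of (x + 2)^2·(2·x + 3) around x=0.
Expand to order 2: (x + 2)^2·(2·x + 3) = 11·x^2 + 20·x + 12 + O(x^3).
The coefficient of x^2 is 11.

Final answer: 11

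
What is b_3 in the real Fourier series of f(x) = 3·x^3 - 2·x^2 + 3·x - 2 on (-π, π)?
b_3 = (1/π) ∫_{-π}^{π} f(x)·sin(3x) dx.
Evaluate the integral (use parity and integration by parts as needed): b_3 = 2/3 + 2·π^2.

Final answer: 2/3 + 2·π^2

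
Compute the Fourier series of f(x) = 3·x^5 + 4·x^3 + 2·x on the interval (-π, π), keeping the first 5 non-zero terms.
(-112·π^2 + 6·π^4 + 676)·sin(x) + (-3·π^4 - 37/2 + 11·π^2)·sin(2·x) + (-16·π^2/9 + 68/27 + 2·π^4)·sin(3·x) + (-3·π^4/2 - π^2/8 - 61/64)·sin(4·x) + (404/625 + 16·π^2/25 + 6·π^4/5)·sin(5·x)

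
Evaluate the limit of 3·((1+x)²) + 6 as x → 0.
Direct substitution at x = 0 gives 9.

Final answer: 9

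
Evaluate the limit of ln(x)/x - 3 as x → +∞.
The quotient is an ∞/∞ indeterminate form as x → +∞.
The polynomial denominator x dominates the logarithmic numerator (any positive power of x ≫ ln(x) as x → ∞), so the quotient → 0.
Adding the constant: 0 - 3 = -3. Limit = -3.

Final answer: -3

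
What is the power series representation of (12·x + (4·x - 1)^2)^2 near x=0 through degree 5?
256·x^4 + 128·x^3 + 48·x^2 + 8·x + 1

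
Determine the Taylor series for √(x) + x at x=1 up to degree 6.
2 + 3·(x - 1)/2 - (x - 1)^2/8 + (x - 1)^3/16 - 5·(x - 1)^4/128 + 7·(x - 1)^5/256 - 21·(x - 1)^6/1024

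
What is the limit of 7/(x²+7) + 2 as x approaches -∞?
Evaluate the dominant behaviour as x → -∞; each term tends to a finite value or vanishes.
Limit = 2.

Final answer: 2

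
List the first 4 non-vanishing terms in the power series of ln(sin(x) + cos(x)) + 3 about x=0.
2·x^3/3 - x^2 + x + 3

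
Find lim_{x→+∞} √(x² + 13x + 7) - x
This is an ∞ − ∞ indeterminate form.
Multiply and divide by the conjugate √(x²+13x + 7) + x; the x² terms cancel, leaving (13x + 7)/(√(x²+13x + 7)+x) → 13/2.
Limit = 13/2.

Final answer: 13/2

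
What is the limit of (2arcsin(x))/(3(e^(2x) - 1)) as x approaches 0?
Both numerator and denominator → 0 as x → 0; this is a 0/0 indeterminate form.
Expand each to leading order near x = 0: numerator ~ 2·x, denominator ~ 6·x.
The limit of the ratio is 1/3.

Final answer: 1/3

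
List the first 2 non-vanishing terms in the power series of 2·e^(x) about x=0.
2·x + 2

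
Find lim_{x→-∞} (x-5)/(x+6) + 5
Evaluate the dominant behaviour as x → -∞; each term tends to a finite value or vanishes.
Limit = 6.

Final answer: 6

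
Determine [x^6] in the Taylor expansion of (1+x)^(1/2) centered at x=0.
Expand to order 6: (1+x)^(1/2) = -21·x^6/1024 + 7·x^5/256 - 5·x^4/128 + x^3/16 - x^2/8 + x/2 + 1 + O(x^7).
The coefficient of x^6 is -21/1024.

Final answer: -21/1024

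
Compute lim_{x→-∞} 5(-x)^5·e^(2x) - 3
The product is a 0·∞ indeterminate form at x → -∞.
Rewrite the product as 5(-x)^5 / e^(-2x) (an ∞/∞ form) and apply L'Hôpital, or use the standard hierarchy e^(2|x|) ≫ |(-x)^5| as x → -∞.
The indeterminate product → 0, so the limit = -3.

Final answer: -3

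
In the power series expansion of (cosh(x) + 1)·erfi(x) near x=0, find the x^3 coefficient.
Expand to order 3: (cosh(x) + 1)·erfi(x) = 7·x^3/(3·√(π)) + 4·x/√(π) + O(x^4).
The coefficient of x^3 is 7/(3·√(π)).

Final answer: 7/(3·√(π))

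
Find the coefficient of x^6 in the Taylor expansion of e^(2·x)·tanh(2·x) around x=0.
Expand to order 6: e^(2·x)·tanh(2·x) = 248·x^6/45 + 4·x^5/15 - 8·x^4/3 + 4·x^3/3 + 4·x^2 + 2·x + O(x^7).
The coefficient of x^6 is 248/45.

Final answer: 248/45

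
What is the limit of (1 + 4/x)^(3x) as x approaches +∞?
As x → +∞: write (1 + 4/x)^(3x) = ((1 + 4/x)^x)^3 → (e^4)^3 = e^12.
Limit = e^(12).

Final answer: e^(12)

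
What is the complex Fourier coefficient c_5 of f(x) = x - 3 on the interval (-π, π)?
Compute the real Fourier coefficients first: a_5 = 0, b_5 = 2/5.
Then c_5 = (a_5 − i·b_5)/2 = -i/5.

Final answer: -i/5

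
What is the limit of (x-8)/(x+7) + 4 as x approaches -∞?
Evaluate the dominant behaviour as x → -∞; each term tends to a finite value or vanishes.
Limit = 5.

Final answer: 5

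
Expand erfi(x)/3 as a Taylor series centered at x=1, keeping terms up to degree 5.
erfi(1)/3 + 2·e·(x - 1)/(3·√(π)) + 2·e·(x - 1)^2/(3·√(π)) + 2·e·(x - 1)^3/(3·√(π)) + 5·e·(x - 1)^4/(9·√(π)) + 19·e·(x - 1)^5/(45·√(π))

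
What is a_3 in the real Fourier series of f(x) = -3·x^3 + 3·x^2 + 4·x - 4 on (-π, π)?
a_3 = (1/π) ∫_{-π}^{π} f(x)·cos(3x) dx.
Evaluate the integral (use parity and integration by parts as needed): a_3 = -4/3.

Final answer: -4/3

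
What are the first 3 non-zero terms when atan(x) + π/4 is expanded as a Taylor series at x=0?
-x^3/3 + x + π/4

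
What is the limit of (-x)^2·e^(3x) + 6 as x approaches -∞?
The product is a 0·∞ indeterminate form at x → -∞.
Rewrite the product as (-x)^2 / e^(-3x) (an ∞/∞ form) and apply L'Hôpital, or use the standard hierarchy e^(3|x|) ≫ |(-x)^2| as x → -∞.
The indeterminate product → 0, so the limit = 6.

Final answer: 6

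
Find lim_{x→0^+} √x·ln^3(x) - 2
The product is a 0·∞ indeterminate form at x → 0⁺.
Rewrite the product as ln^3(x) / x^(-1/2) and apply L'Hôpital, or use the standard hierarchy x^(-1/2) ≫ |ln x|^3 as x → 0⁺.
The indeterminate product → 0, so the limit = -2.

Final answer: -2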